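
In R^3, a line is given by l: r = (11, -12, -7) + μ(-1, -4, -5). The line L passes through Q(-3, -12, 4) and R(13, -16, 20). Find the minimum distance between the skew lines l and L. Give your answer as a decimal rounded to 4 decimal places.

A direction vector for L is R − Q = (16, -4, 16).
Common perpendicular direction n = (-1, -4, -5) × (16, -4, 16) = (-84, -64, 68).
With w = (-3, -12, 4) − (11, -12, -7) = (-14, 0, 11), w · n = 1924.
Distance = |w · n| / |n| = |1924| / √15776 ≈ 15.3182.

15.3182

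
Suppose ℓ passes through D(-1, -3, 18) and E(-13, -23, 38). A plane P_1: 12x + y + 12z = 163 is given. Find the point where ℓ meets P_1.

(5, 7, 8)

A direction vector for ℓ is E − D = (-12, -20, 20).
Substitute r = (-1, -3, 18) + t(-12, -20, 20) into the plane: 201 + 76t = 163, so t = -1/2.
Intersection: (-1, -3, 18) + (-1/2)·(-12, -20, 20) = (5, 7, 8).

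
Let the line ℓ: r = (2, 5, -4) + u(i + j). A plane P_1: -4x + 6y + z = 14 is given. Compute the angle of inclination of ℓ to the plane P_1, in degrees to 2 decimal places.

sin θ = |n·v| / (|n||v|) = |2| / (√53 · √2) = 0.19426.
θ ≈ 11.20°.

11.20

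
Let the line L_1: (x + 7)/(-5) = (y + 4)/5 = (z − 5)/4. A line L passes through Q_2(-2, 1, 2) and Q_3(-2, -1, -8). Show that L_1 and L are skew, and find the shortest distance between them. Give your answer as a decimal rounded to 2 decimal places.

L_1 has direction (-5, 5, 4) through (-7, -4, 5).
A direction vector for L is Q_3 − Q_2 = (0, -2, -10).
Common perpendicular direction n = (-5, 5, 4) × (0, -2, -10) = (-42, -50, 10).
With w = (-2, 1, 2) − (-7, -4, 5) = (5, 5, -3), w · n = -490.
Since n ≠ 0 the lines are not parallel, and w · n = -490 ≠ 0 so they do not intersect; hence they are skew.
Distance = |w · n| / |n| = |-490| / √4364 ≈ 7.42.

7.42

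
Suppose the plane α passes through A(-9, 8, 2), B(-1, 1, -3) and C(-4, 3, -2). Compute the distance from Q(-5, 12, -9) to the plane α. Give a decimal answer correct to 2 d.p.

10.43

AB = (8, -7, -5), AC = (5, -5, -4); a normal to α is AB × AC = (3, 7, -5).
Using A: α has equation 3x + 7y - 5z = 19.
n·Q − d = (3)·(-5) + (7)·(12) + (-5)·(-9) − 19 = 95; |n| = √83.
Distance = |95| / √83 = 95/√83 ≈ 10.43.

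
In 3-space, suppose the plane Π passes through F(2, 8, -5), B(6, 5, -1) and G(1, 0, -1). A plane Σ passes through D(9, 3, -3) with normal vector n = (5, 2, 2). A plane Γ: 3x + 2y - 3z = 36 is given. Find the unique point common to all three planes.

FB = (4, -3, 4), FG = (-1, -8, 4); a normal to Π is FB × FG = (20, -20, -35).
Using F: Π has equation 20x - 20y - 35z = 55.
Σ: n·r = n·D gives 5x + 2y + 2z = 45.
Solving the 3×3 linear system 20x - 20y - 35z = 55, 5x + 2y + 2z = 45, 3x + 2y - 3z = 36 (e.g. by elimination or Cramer's rule, determinant = -760) gives (7, 6, -1).

(7, 6, -1)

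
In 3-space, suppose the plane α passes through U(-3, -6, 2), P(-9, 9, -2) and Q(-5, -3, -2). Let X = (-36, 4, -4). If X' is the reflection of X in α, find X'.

UP = (-6, 15, -4), UQ = (-2, 3, -4); a normal to α is UP × UQ = (-48, -16, 12).
Using U: α has equation -48x - 16y + 12z = 264.
λ = (n·X − d)/|n|² = (1616 − 264)/2704 = 1/2.
Reflection = X − 2λn = (-36, 4, -4) − 1·(-48, -16, 12) = (12, 20, -16).

(12, 20, -16)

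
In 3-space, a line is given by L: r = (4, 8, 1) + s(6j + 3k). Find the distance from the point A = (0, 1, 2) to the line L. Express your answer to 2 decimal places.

5.67

Taking (4, 8, 1) on L with direction v = (0, 6, 3): w = A − (4, 8, 1) = (-4, -7, 1), and w × v = (-27, 12, -24).
Distance = |w × v| / |v| = √1449 / √45 ≈ 5.67.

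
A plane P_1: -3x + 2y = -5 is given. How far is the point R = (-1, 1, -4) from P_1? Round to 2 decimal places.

n·R − d = (-3)·(-1) + (2)·(1) + (0)·(-4) − (-5) = 10; |n| = √13.
Distance = |10| / √13 = 10/√13 ≈ 2.77.

2.77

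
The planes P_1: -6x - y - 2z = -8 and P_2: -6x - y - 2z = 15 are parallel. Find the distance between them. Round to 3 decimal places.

Same normal n = (-6, -1, -2) with |n| = √41; distance = |-8 − 15| / |n| = 23/√41 ≈ 3.592.

3.592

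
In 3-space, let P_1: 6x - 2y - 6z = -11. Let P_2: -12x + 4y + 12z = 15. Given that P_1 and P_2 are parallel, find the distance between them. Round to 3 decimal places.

0.401

Rescale P_2 by 1/(-2): 6x - 2y - 6z = -15/2. Then distance = |-11 − (-15/2)| / √76 ≈ 0.401.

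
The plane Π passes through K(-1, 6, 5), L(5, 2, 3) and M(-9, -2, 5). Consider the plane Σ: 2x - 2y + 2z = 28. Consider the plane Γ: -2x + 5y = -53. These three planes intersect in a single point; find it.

(4, -9, 1)

KL = (6, -4, -2), KM = (-8, -8, 0); a normal to Π is KL × KM = (-16, 16, -80).
Using K: Π has equation -16x + 16y - 80z = -288.
Solving the 3×3 linear system -16x + 16y - 80z = -288, 2x - 2y + 2z = 28, -2x + 5y = -53 (e.g. by elimination or Cramer's rule, determinant = -384) gives (4, -9, 1).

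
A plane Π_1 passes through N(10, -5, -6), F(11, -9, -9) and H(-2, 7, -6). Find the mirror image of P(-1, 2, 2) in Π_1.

NF = (1, -4, -3), NH = (-12, 12, 0); a normal to Π_1 is NF × NH = (36, 36, -36).
Using N: Π_1 has equation 36x + 36y - 36z = 396.
λ = (n·P − d)/|n|² = (-36 − 396)/3888 = -1/9.
Reflection = P − 2λn = (-1, 2, 2) − (-2/9)·(36, 36, -36) = (7, 10, -6).

(7, 10, -6)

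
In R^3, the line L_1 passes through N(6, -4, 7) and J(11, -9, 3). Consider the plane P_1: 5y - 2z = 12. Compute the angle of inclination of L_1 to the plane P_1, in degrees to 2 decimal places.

A direction vector for L_1 is J − N = (5, -5, -4).
sin θ = |n·v| / (|n||v|) = |-17| / (√29 · √66) = 0.38858.
θ ≈ 22.87°.

22.87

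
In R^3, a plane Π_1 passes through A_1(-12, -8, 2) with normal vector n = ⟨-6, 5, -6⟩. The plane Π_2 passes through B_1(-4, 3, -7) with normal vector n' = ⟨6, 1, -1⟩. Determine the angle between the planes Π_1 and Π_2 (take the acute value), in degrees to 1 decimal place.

65.7

Π_1: n·r = n·A_1 gives -6x + 5y - 6z = 20.
Π_2: n'·r = n'·B_1 gives 6x + y - z = -14.
cos θ = |n₁·n₂| / (|n₁||n₂|) = |-25| / (√97 · √38).
θ = arccos(0.41178) ≈ 65.7°.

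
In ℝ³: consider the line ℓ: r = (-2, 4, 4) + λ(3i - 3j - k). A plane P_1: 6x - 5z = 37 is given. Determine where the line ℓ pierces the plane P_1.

Substitute r = (-2, 4, 4) + t(3, -3, -1) into the plane: -32 + 23t = 37, so t = 3.
Intersection: (-2, 4, 4) + 3·(3, -3, -1) = (7, -5, 1).

(7, -5, 1)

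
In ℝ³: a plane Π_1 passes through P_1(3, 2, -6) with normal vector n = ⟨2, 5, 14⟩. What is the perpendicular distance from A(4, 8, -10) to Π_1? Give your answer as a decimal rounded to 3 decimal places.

1.600

Π_1: n·r = n·P_1 gives 2x + 5y + 14z = -68.
n·A − d = (2)·(4) + (5)·(8) + (14)·(-10) − (-68) = -24; |n| = √225.
Distance = |-24| / √225 = 24/√225 ≈ 1.600.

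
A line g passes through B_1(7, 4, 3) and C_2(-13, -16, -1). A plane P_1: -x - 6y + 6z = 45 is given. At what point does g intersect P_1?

(-3, -6, 1)

A direction vector for g is C_2 − B_1 = (-20, -20, -4).
Substitute r = (7, 4, 3) + t(-20, -20, -4) into the plane: -13 + 116t = 45, so t = 1/2.
Intersection: (7, 4, 3) + (1/2)·(-20, -20, -4) = (-3, -6, 1).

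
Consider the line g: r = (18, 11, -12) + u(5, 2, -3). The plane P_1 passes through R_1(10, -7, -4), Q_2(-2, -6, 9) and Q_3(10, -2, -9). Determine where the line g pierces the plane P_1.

(-2, 3, 0)

R_1Q_2 = (-12, 1, 13), R_1Q_3 = (0, 5, -5); a normal to P_1 is R_1Q_2 × R_1Q_3 = (-70, -60, -60).
Using R_1: P_1 has equation -70x - 60y - 60z = -40.
Substitute r = (18, 11, -12) + t(5, 2, -3) into the plane: -1200 + (-290)t = -40, so t = -4.
Intersection: (18, 11, -12) + (-4)·(5, 2, -3) = (-2, 3, 0).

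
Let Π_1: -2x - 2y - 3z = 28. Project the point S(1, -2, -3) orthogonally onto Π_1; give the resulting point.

(-1, -4, -6)

Foot = S − λn with λ = (n·S − d)/|n|² = (11 − 28)/17 = -1.
Foot = (1, -2, -3) − (-1)·(-2, -2, -3) = (-1, -4, -6).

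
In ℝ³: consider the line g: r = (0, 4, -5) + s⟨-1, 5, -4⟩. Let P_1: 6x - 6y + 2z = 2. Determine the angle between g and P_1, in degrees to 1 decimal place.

sin θ = |n·v| / (|n||v|) = |-44| / (√76 · √42) = 0.77879.
θ ≈ 51.2°.

51.2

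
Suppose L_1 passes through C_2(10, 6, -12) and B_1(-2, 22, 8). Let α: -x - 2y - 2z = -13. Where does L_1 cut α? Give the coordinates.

A direction vector for L_1 is B_1 − C_2 = (-12, 16, 20).
Substitute r = (10, 6, -12) + t(-12, 16, 20) into the plane: 2 + (-60)t = -13, so t = 1/4.
Intersection: (10, 6, -12) + (1/4)·(-12, 16, 20) = (7, 10, -7).

(7, 10, -7)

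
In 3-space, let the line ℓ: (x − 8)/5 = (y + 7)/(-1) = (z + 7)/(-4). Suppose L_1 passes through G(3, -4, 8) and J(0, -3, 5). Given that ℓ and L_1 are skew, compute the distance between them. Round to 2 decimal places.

ℓ has direction (5, -1, -4) through (8, -7, -7).
A direction vector for L_1 is J − G = (-3, 1, -3).
Common perpendicular direction n = (5, -1, -4) × (-3, 1, -3) = (7, 27, 2).
With w = (3, -4, 8) − (8, -7, -7) = (-5, 3, 15), w · n = 76.
Distance = |w · n| / |n| = |76| / √782 ≈ 2.72.

2.72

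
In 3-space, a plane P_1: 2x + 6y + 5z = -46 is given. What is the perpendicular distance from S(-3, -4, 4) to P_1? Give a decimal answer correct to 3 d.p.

4.465

n·S − d = (2)·(-3) + (6)·(-4) + (5)·(4) − (-46) = 36; |n| = √65.
Distance = |36| / √65 = 36/√65 ≈ 4.465.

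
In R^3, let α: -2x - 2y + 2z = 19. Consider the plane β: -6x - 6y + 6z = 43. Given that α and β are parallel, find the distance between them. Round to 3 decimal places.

1.347

Rescale β by 1/3: -2x - 2y + 2z = 43/3. Then distance = |19 − (43/3)| / √12 ≈ 1.347.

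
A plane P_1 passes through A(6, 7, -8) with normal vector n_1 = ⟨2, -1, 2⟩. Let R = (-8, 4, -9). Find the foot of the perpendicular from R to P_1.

P_1: n_1·r = n_1·A gives 2x - y + 2z = -11.
Foot = R − λn with λ = (n·R − d)/|n|² = (-38 − (-11))/9 = -3.
Foot = (-8, 4, -9) − (-3)·(2, -1, 2) = (-2, 1, -3).

(-2, 1, -3)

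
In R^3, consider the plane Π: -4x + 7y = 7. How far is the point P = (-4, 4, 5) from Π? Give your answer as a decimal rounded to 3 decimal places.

4.589

n·P − d = (-4)·(-4) + (7)·(4) + (0)·(5) − 7 = 37; |n| = √65.
Distance = |37| / √65 = 37/√65 ≈ 4.589.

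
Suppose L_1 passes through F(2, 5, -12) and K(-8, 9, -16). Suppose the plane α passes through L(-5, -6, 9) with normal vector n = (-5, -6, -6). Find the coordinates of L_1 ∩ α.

A direction vector for L_1 is K − F = (-10, 4, -4).
α: n·r = n·L gives -5x - 6y - 6z = 7.
Substitute r = (2, 5, -12) + t(-10, 4, -4) into the plane: 32 + 50t = 7, so t = -1/2.
Intersection: (2, 5, -12) + (-1/2)·(-10, 4, -4) = (7, 3, -10).

(7, 3, -10)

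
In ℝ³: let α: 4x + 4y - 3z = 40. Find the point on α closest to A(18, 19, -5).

(6, 7, 4)

Foot = A − λn with λ = (n·A − d)/|n|² = (163 − 40)/41 = 3.
Foot = (18, 19, -5) − 3·(4, 4, -3) = (6, 7, 4).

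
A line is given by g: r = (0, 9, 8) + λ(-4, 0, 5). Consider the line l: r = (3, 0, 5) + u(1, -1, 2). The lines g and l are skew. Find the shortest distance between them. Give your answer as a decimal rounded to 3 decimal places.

Common perpendicular direction n = (-4, 0, 5) × (1, -1, 2) = (5, 13, 4).
With w = (3, 0, 5) − (0, 9, 8) = (3, -9, -3), w · n = -114.
Distance = |w · n| / |n| = |-114| / √210 ≈ 7.867.

7.867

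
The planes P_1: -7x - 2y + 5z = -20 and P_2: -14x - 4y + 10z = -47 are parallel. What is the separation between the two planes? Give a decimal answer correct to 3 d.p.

0.396

Rescale P_2 by 1/2: -7x - 2y + 5z = -47/2. Then distance = |-20 − (-47/2)| / √78 ≈ 0.396.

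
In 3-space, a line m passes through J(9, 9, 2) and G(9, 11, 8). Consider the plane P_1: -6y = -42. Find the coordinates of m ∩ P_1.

A direction vector for m is G − J = (0, 2, 6).
Substitute r = (9, 9, 2) + t(0, 2, 6) into the plane: -54 + (-12)t = -42, so t = -1.
Intersection: (9, 9, 2) + (-1)·(0, 2, 6) = (9, 7, -4).

(9, 7, -4)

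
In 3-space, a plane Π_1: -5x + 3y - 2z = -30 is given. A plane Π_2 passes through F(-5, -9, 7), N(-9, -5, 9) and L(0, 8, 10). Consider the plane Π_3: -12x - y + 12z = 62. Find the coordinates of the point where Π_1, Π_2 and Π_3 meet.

FN = (-4, 4, 2), FL = (5, 17, 3); a normal to Π_2 is FN × FL = (-22, 22, -88).
Using F: Π_2 has equation -22x + 22y - 88z = -704.
Solving the 3×3 linear system -5x + 3y - 2z = -30, -22x + 22y - 88z = -704, -12x - y + 12z = 62 (e.g. by elimination or Cramer's rule, determinant = 2508) gives (2, -2, 7).

(2, -2, 7)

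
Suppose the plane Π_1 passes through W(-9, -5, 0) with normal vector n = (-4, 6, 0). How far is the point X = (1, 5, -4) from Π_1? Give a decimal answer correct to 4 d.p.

2.7735

Π_1: n·r = n·W gives -4x + 6y = 6.
n·X − d = (-4)·(1) + (6)·(5) + (0)·(-4) − 6 = 20; |n| = √52.
Distance = |20| / √52 = 20/√52 ≈ 2.7735.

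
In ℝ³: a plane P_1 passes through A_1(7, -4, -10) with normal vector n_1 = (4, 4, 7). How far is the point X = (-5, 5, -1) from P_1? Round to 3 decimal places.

5.667

P_1: n_1·r = n_1·A_1 gives 4x + 4y + 7z = -58.
n·X − d = (4)·(-5) + (4)·(5) + (7)·(-1) − (-58) = 51; |n| = √81.
Distance = |51| / √81 = 51/√81 ≈ 5.667.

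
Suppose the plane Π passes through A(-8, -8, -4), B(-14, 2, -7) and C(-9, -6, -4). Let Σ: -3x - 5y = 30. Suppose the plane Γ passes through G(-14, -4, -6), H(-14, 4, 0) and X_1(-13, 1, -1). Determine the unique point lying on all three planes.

(-10, 0, 2)

AB = (-6, 10, -3), AC = (-1, 2, 0); a normal to Π is AB × AC = (6, 3, -2).
Using A: Π has equation 6x + 3y - 2z = -64.
GH = (0, 8, 6), GX_1 = (1, 5, 5); a normal to Γ is GH × GX_1 = (10, 6, -8).
Using G: Γ has equation 10x + 6y - 8z = -116.
Solving the 3×3 linear system 6x + 3y - 2z = -64, -3x - 5y = 30, 10x + 6y - 8z = -116 (e.g. by elimination or Cramer's rule, determinant = 104) gives (-10, 0, 2).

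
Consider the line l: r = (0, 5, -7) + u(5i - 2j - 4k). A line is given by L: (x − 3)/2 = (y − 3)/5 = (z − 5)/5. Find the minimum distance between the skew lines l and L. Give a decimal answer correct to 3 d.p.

9.855

L has direction (2, 5, 5) through (3, 3, 5).
Common perpendicular direction n = (5, -2, -4) × (2, 5, 5) = (10, -33, 29).
With w = (3, 3, 5) − (0, 5, -7) = (3, -2, 12), w · n = 444.
Distance = |w · n| / |n| = |444| / √2030 ≈ 9.855.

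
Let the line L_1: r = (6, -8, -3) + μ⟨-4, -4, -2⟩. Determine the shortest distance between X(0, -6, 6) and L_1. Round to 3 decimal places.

Taking (6, -8, -3) on L_1 with direction v = (-4, -4, -2): w = X − (6, -8, -3) = (-6, 2, 9), and w × v = (32, -48, 32).
Distance = |w × v| / |v| = √4352 / √36 ≈ 10.995.

10.995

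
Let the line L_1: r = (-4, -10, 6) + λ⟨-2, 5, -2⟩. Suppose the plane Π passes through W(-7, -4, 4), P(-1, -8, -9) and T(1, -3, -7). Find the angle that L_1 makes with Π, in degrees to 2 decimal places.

WP = (6, -4, -13), WT = (8, 1, -11); a normal to Π is WP × WT = (57, -38, 38).
Using W: Π has equation 57x - 38y + 38z = -95.
sin θ = |n·v| / (|n||v|) = |-380| / (√6137 · √33) = 0.84440.
θ ≈ 57.61°.

57.61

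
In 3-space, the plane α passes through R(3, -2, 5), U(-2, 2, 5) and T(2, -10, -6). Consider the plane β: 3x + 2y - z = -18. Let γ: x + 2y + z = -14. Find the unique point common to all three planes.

RU = (-5, 4, 0), RT = (-1, -8, -11); a normal to α is RU × RT = (-44, -55, 44).
Using R: α has equation -44x - 55y + 44z = 198.
Solving the 3×3 linear system -44x - 55y + 44z = 198, 3x + 2y - z = -18, x + 2y + z = -14 (e.g. by elimination or Cramer's rule, determinant = 220) gives (-6, -2, -4).

(-6, -2, -4)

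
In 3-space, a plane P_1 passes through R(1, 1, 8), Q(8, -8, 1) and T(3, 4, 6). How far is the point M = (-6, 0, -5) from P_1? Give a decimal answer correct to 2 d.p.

14.14

RQ = (7, -9, -7), RT = (2, 3, -2); a normal to P_1 is RQ × RT = (39, 0, 39).
Using R: P_1 has equation 39x + 39z = 351.
n·M − d = (39)·(-6) + (0)·(0) + (39)·(-5) − 351 = -780; |n| = √3042.
Distance = |-780| / √3042 = 780/√3042 ≈ 14.14.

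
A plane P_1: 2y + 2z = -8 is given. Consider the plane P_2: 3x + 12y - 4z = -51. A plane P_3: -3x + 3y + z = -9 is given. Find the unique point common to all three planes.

Solving the 3×3 linear system 2y + 2z = -8, 3x + 12y - 4z = -51, -3x + 3y + z = -9 (e.g. by elimination or Cramer's rule, determinant = 108) gives (-1, -4, 0).

(-1, -4, 0)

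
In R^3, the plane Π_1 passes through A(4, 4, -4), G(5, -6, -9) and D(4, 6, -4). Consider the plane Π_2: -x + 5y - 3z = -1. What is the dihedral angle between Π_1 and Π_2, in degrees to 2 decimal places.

74.62

AG = (1, -10, -5), AD = (0, 2, 0); a normal to Π_1 is AG × AD = (10, 0, 2).
Using A: Π_1 has equation 10x + 2z = 32.
cos θ = |n₁·n₂| / (|n₁||n₂|) = |-16| / (√104 · √35).
θ = arccos(0.26520) ≈ 74.62°.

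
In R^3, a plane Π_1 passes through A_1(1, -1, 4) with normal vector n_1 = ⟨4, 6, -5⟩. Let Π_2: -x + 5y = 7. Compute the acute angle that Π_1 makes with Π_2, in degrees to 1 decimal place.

Π_1: n_1·r = n_1·A_1 gives 4x + 6y - 5z = -22.
cos θ = |n₁·n₂| / (|n₁||n₂|) = |26| / (√77 · √26).
θ = arccos(0.58109) ≈ 54.5°.

54.5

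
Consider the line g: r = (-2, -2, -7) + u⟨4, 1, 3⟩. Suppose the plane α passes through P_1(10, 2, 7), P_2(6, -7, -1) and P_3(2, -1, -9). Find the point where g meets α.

(6, 0, -1)

P_1P_2 = (-4, -9, -8), P_1P_3 = (-8, -3, -16); a normal to α is P_1P_2 × P_1P_3 = (120, 0, -60).
Using P_1: α has equation 120x - 60z = 780.
Substitute r = (-2, -2, -7) + t(4, 1, 3) into the plane: 180 + 300t = 780, so t = 2.
Intersection: (-2, -2, -7) + 2·(4, 1, 3) = (6, 0, -1).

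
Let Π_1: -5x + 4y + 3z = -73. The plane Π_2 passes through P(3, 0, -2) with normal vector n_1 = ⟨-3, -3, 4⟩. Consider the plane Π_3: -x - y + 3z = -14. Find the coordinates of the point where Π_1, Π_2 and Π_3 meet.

Π_2: n_1·r = n_1·P gives -3x - 3y + 4z = -17.
Solving the 3×3 linear system -5x + 4y + 3z = -73, -3x - 3y + 4z = -17, -x - y + 3z = -14 (e.g. by elimination or Cramer's rule, determinant = 45) gives (6, -7, -5).

(6, -7, -5)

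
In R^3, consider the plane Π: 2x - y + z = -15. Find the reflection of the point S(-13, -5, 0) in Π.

λ = (n·S − d)/|n|² = (-21 − (-15))/6 = -1.
Reflection = S − 2λn = (-13, -5, 0) − (-2)·(2, -1, 1) = (-9, -7, 2).

(-9, -7, 2)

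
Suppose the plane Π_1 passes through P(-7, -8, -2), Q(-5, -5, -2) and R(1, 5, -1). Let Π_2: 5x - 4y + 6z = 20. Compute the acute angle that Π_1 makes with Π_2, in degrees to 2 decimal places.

PQ = (2, 3, 0), PR = (8, 13, 1); a normal to Π_1 is PQ × PR = (3, -2, 2).
Using P: Π_1 has equation 3x - 2y + 2z = -9.
cos θ = |n₁·n₂| / (|n₁||n₂|) = |35| / (√17 · √77).
θ = arccos(0.96738) ≈ 14.67°.

14.67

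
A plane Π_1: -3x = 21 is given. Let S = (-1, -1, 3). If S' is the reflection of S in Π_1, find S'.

λ = (n·S − d)/|n|² = (3 − 21)/9 = -2.
Reflection = S − 2λn = (-1, -1, 3) − (-4)·(-3, 0, 0) = (-13, -1, 3).

(-13, -1, 3)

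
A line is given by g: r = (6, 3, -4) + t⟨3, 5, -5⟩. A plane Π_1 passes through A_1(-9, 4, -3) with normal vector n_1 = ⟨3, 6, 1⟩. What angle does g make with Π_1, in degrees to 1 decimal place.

40.7

Π_1: n_1·r = n_1·A_1 gives 3x + 6y + z = -6.
sin θ = |n·v| / (|n||v|) = |34| / (√46 · √59) = 0.65264.
θ ≈ 40.7°.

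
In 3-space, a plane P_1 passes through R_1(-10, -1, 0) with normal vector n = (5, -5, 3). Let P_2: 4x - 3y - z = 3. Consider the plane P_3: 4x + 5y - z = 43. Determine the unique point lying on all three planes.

(2, 5, -10)

P_1: n·r = n·R_1 gives 5x - 5y + 3z = -45.
Solving the 3×3 linear system 5x - 5y + 3z = -45, 4x - 3y - z = 3, 4x + 5y - z = 43 (e.g. by elimination or Cramer's rule, determinant = 136) gives (2, 5, -10).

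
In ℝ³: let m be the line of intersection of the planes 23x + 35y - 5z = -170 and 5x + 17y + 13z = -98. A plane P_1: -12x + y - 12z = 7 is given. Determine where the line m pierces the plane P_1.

(0, -5, -1)

Direction of m: (23, 35, -5) × (5, 17, 13) = (540, -324, 216).
A point on m: solving the two plane equations with x = -5 gives (-5, -2, -3).
Substitute r = (-5, -2, -3) + t(540, -324, 216) into the plane: 94 + (-9396)t = 7, so t = 1/108.
Intersection: (-5, -2, -3) + (1/108)·(540, -324, 216) = (0, -5, -1).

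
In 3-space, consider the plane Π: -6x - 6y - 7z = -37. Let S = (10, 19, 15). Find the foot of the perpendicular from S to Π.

Foot = S − λn with λ = (n·S − d)/|n|² = (-279 − (-37))/121 = -2.
Foot = (10, 19, 15) − (-2)·(-6, -6, -7) = (-2, 7, 1).

(-2, 7, 1)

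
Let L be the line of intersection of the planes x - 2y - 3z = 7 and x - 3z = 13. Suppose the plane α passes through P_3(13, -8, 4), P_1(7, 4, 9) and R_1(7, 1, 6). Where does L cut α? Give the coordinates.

Direction of L: (1, -2, -3) × (1, 0, -3) = (6, 0, 2).
A point on L: solving the two plane equations with x = -17 gives (-17, 3, -10).
P_3P_1 = (-6, 12, 5), P_3R_1 = (-6, 9, 2); a normal to α is P_3P_1 × P_3R_1 = (-21, -18, 18).
Using P_3: α has equation -21x - 18y + 18z = -57.
Substitute r = (-17, 3, -10) + t(6, 0, 2) into the plane: 123 + (-90)t = -57, so t = 2.
Intersection: (-17, 3, -10) + 2·(6, 0, 2) = (-5, 3, -6).

(-5, 3, -6)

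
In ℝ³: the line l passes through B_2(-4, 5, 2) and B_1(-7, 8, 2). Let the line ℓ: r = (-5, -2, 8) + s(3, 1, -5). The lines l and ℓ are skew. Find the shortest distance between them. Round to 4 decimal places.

A direction vector for l is B_1 − B_2 = (-3, 3, 0).
Common perpendicular direction n = (-3, 3, 0) × (3, 1, -5) = (-15, -15, -12).
With w = (-5, -2, 8) − (-4, 5, 2) = (-1, -7, 6), w · n = 48.
Distance = |w · n| / |n| = |48| / √594 ≈ 1.9695.

1.9695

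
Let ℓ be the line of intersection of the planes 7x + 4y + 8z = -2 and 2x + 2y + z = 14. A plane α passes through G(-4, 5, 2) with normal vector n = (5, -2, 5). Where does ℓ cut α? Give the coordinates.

(6, 5, -8)

Direction of ℓ: (7, 4, 8) × (2, 2, 1) = (-12, 9, 6).
A point on ℓ: solving the two plane equations with x = -6 gives (-6, 14, -2).
α: n·r = n·G gives 5x - 2y + 5z = -20.
Substitute r = (-6, 14, -2) + t(-12, 9, 6) into the plane: -68 + (-48)t = -20, so t = -1.
Intersection: (-6, 14, -2) + (-1)·(-12, 9, 6) = (6, 5, -8).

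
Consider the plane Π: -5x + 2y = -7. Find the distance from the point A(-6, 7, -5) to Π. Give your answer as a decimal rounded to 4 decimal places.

9.4705

n·A − d = (-5)·(-6) + (2)·(7) + (0)·(-5) − (-7) = 51; |n| = √29.
Distance = |51| / √29 = 51/√29 ≈ 9.4705.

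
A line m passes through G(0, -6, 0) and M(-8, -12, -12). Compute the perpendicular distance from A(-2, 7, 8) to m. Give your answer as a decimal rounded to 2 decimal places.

A direction vector for m is M − G = (-8, -6, -12).
Taking (0, -6, 0) on m with direction v = (-8, -6, -12): w = A − (0, -6, 0) = (-2, 13, 8), and w × v = (-108, -88, 116).
Distance = |w × v| / |v| = √32864 / √244 ≈ 11.61.

11.61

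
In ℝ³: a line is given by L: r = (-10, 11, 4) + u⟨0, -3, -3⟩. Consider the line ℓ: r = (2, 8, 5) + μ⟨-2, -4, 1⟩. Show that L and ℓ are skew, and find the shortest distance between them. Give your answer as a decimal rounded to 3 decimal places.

11.837

Common perpendicular direction n = (0, -3, -3) × (-2, -4, 1) = (-15, 6, -6).
With w = (2, 8, 5) − (-10, 11, 4) = (12, -3, 1), w · n = -204.
Since n ≠ 0 the lines are not parallel, and w · n = -204 ≠ 0 so they do not intersect; hence they are skew.
Distance = |w · n| / |n| = |-204| / √297 ≈ 11.837.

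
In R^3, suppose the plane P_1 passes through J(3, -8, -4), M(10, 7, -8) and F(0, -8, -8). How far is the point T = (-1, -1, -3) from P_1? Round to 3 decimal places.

6.647

JM = (7, 15, -4), JF = (-3, 0, -4); a normal to P_1 is JM × JF = (-60, 40, 45).
Using J: P_1 has equation -60x + 40y + 45z = -680.
n·T − d = (-60)·(-1) + (40)·(-1) + (45)·(-3) − (-680) = 565; |n| = √7225.
Distance = |565| / √7225 = 565/√7225 ≈ 6.647.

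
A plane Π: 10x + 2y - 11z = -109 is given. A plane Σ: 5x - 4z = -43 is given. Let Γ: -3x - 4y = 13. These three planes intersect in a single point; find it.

Solving the 3×3 linear system 10x + 2y - 11z = -109, 5x - 4z = -43, -3x - 4y = 13 (e.g. by elimination or Cramer's rule, determinant = 84) gives (-3, -1, 7).

(-3, -1, 7)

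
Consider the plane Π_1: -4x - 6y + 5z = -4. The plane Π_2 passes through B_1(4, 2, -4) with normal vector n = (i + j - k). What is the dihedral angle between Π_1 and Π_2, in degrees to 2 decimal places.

Π_2: n·r = n·B_1 gives x + y - z = 10.
cos θ = |n₁·n₂| / (|n₁||n₂|) = |-15| / (√77 · √3).
θ = arccos(0.98693) ≈ 9.27°.

9.27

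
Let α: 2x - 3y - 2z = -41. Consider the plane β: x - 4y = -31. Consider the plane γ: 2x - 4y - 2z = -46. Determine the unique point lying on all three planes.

Solving the 3×3 linear system 2x - 3y - 2z = -41, x - 4y = -31, 2x - 4y - 2z = -46 (e.g. by elimination or Cramer's rule, determinant = 2) gives (-11, 5, 2).

(-11, 5, 2)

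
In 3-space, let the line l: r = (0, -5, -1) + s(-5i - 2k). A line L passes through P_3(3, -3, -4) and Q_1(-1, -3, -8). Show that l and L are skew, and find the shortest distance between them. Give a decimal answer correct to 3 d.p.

A direction vector for L is Q_1 − P_3 = (-4, 0, -4).
Common perpendicular direction n = (-5, 0, -2) × (-4, 0, -4) = (0, -12, 0).
With w = (3, -3, -4) − (0, -5, -1) = (3, 2, -3), w · n = -24.
Since n ≠ 0 the lines are not parallel, and w · n = -24 ≠ 0 so they do not intersect; hence they are skew.
Distance = |w · n| / |n| = |-24| / √144 ≈ 2.000.

2.000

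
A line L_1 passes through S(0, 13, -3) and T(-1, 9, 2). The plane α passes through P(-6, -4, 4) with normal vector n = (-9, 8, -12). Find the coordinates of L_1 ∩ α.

A direction vector for L_1 is T − S = (-1, -4, 5).
α: n·r = n·P gives -9x + 8y - 12z = -26.
Substitute r = (0, 13, -3) + t(-1, -4, 5) into the plane: 140 + (-83)t = -26, so t = 2.
Intersection: (0, 13, -3) + 2·(-1, -4, 5) = (-2, 5, 7).

(-2, 5, 7)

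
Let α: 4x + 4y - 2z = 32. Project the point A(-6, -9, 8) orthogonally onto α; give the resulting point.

Foot = A − λn with λ = (n·A − d)/|n|² = (-76 − 32)/36 = -3.
Foot = (-6, -9, 8) − (-3)·(4, 4, -2) = (6, 3, 2).

(6, 3, 2)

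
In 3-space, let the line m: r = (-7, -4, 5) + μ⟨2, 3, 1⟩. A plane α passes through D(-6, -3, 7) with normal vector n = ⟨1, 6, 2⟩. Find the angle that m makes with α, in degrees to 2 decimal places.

66.67

α: n·r = n·D gives x + 6y + 2z = -10.
sin θ = |n·v| / (|n||v|) = |22| / (√41 · √14) = 0.91826.
θ ≈ 66.67°.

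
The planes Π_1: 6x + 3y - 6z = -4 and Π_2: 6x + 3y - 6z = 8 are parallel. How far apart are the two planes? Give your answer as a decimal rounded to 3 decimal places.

Same normal n = (6, 3, -6) with |n| = √81; distance = |-4 − 8| / |n| = 12/√81 ≈ 1.333.

1.333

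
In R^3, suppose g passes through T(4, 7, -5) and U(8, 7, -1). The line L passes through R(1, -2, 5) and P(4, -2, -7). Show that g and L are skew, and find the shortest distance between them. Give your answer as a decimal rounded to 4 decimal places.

9.0000

A direction vector for g is U − T = (4, 0, 4).
A direction vector for L is P − R = (3, 0, -12).
Common perpendicular direction n = (4, 0, 4) × (3, 0, -12) = (0, 60, 0).
With w = (1, -2, 5) − (4, 7, -5) = (-3, -9, 10), w · n = -540.
Since n ≠ 0 the lines are not parallel, and w · n = -540 ≠ 0 so they do not intersect; hence they are skew.
Distance = |w · n| / |n| = |-540| / √3600 ≈ 9.0000.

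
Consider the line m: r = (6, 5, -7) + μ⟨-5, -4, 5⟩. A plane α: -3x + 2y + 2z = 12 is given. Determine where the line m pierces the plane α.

Substitute r = (6, 5, -7) + t(-5, -4, 5) into the plane: -22 + 17t = 12, so t = 2.
Intersection: (6, 5, -7) + 2·(-5, -4, 5) = (-4, -3, 3).

(-4, -3, 3)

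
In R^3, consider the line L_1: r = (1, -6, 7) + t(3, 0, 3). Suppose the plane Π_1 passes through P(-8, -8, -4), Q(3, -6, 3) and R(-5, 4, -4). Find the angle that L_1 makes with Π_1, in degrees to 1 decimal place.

11.2

PQ = (11, 2, 7), PR = (3, 12, 0); a normal to Π_1 is PQ × PR = (-84, 21, 126).
Using P: Π_1 has equation -84x + 21y + 126z = 0.
sin θ = |n·v| / (|n||v|) = |126| / (√23373 · √18) = 0.19426.
θ ≈ 11.2°.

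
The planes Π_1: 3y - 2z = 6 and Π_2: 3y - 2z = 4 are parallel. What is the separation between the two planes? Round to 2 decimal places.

Same normal n = (0, 3, -2) with |n| = √13; distance = |6 − 4| / |n| = 2/√13 ≈ 0.55.

0.55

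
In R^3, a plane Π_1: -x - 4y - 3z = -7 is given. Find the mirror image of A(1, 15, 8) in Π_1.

(-5, -9, -10)

λ = (n·A − d)/|n|² = (-85 − (-7))/26 = -3.
Reflection = A − 2λn = (1, 15, 8) − (-6)·(-1, -4, -3) = (-5, -9, -10).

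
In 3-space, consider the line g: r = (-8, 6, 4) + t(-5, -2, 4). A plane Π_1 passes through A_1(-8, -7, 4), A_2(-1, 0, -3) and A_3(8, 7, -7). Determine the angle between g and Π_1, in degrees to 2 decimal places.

18.32

A_1A_2 = (7, 7, -7), A_1A_3 = (16, 14, -11); a normal to Π_1 is A_1A_2 × A_1A_3 = (21, -35, -14).
Using A_1: Π_1 has equation 21x - 35y - 14z = 21.
sin θ = |n·v| / (|n||v|) = |-91| / (√1862 · √45) = 0.31437.
θ ≈ 18.32°.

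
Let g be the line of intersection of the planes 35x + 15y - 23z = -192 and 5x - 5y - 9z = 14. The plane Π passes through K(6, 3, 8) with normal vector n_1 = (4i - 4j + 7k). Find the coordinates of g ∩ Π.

(1, -9, 4)

Direction of g: (35, 15, -23) × (5, -5, -9) = (-250, 200, -250).
A point on g: solving the two plane equations with x = -14 gives (-14, 3, -11).
Π: n_1·r = n_1·K gives 4x - 4y + 7z = 68.
Substitute r = (-14, 3, -11) + t(-250, 200, -250) into the plane: -145 + (-3550)t = 68, so t = -3/50.
Intersection: (-14, 3, -11) + (-3/50)·(-250, 200, -250) = (1, -9, 4).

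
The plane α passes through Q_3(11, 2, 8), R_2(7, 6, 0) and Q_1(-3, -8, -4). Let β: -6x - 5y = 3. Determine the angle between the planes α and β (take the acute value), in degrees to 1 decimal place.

70.6

Q_3R_2 = (-4, 4, -8), Q_3Q_1 = (-14, -10, -12); a normal to α is Q_3R_2 × Q_3Q_1 = (-128, 64, 96).
Using Q_3: α has equation -128x + 64y + 96z = -512.
cos θ = |n₁·n₂| / (|n₁||n₂|) = |448| / (√29696 · √61).
θ = arccos(0.33286) ≈ 70.6°.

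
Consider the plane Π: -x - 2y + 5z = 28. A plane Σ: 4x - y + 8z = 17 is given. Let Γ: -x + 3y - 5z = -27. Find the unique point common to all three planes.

Solving the 3×3 linear system -x - 2y + 5z = 28, 4x - y + 8z = 17, -x + 3y - 5z = -27 (e.g. by elimination or Cramer's rule, determinant = 50) gives (-3, -5, 3).

(-3, -5, 3)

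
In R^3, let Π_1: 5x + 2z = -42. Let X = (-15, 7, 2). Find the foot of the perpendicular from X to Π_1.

(-10, 7, 4)

Foot = X − λn with λ = (n·X − d)/|n|² = (-71 − (-42))/29 = -1.
Foot = (-15, 7, 2) − (-1)·(5, 0, 2) = (-10, 7, 4).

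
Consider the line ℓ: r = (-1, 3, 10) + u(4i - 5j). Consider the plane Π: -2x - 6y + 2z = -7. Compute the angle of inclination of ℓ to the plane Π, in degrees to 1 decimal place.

31.2

sin θ = |n·v| / (|n||v|) = |22| / (√44 · √41) = 0.51797.
θ ≈ 31.2°.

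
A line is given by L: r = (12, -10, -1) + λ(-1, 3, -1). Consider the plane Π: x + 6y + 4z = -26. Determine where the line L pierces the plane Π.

(10, -4, -3)

Substitute r = (12, -10, -1) + t(-1, 3, -1) into the plane: -52 + 13t = -26, so t = 2.
Intersection: (12, -10, -1) + 2·(-1, 3, -1) = (10, -4, -3).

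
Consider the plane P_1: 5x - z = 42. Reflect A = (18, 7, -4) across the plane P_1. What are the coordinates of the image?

λ = (n·A − d)/|n|² = (94 − 42)/26 = 2.
Reflection = A − 2λn = (18, 7, -4) − 4·(5, 0, -1) = (-2, 7, 0).

(-2, 7, 0)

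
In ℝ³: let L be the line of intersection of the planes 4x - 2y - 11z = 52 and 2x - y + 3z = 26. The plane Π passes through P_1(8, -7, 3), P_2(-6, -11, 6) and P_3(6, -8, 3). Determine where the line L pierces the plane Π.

Direction of L: (4, -2, -11) × (2, -1, 3) = (-17, -34, 0).
A point on L: solving the two plane equations with x = 11 gives (11, -4, 0).
P_1P_2 = (-14, -4, 3), P_1P_3 = (-2, -1, 0); a normal to Π is P_1P_2 × P_1P_3 = (3, -6, 6).
Using P_1: Π has equation 3x - 6y + 6z = 84.
Substitute r = (11, -4, 0) + t(-17, -34, 0) into the plane: 57 + 153t = 84, so t = 3/17.
Intersection: (11, -4, 0) + (3/17)·(-17, -34, 0) = (8, -10, 0).

(8, -10, 0)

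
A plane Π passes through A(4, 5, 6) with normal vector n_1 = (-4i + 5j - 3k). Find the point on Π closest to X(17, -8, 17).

(5, 7, 8)

Π: n_1·r = n_1·A gives -4x + 5y - 3z = -9.
Foot = X − λn with λ = (n·X − d)/|n|² = (-159 − (-9))/50 = -3.
Foot = (17, -8, 17) − (-3)·(-4, 5, -3) = (5, 7, 8).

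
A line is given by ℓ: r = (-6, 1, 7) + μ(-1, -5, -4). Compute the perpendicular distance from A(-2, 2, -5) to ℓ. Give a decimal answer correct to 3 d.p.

11.171

Taking (-6, 1, 7) on ℓ with direction v = (-1, -5, -4): w = A − (-6, 1, 7) = (4, 1, -12), and w × v = (-64, 28, -19).
Distance = |w × v| / |v| = √5241 / √42 ≈ 11.171.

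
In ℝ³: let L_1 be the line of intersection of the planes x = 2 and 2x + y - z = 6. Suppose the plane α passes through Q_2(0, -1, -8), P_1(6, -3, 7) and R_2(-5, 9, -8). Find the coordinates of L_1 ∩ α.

(2, -3, -5)

Direction of L_1: (1, 0, 0) × (2, 1, -1) = (0, 1, 1).
A point on L_1: solving the two plane equations with y = -18 gives (2, -18, -20).
Q_2P_1 = (6, -2, 15), Q_2R_2 = (-5, 10, 0); a normal to α is Q_2P_1 × Q_2R_2 = (-150, -75, 50).
Using Q_2: α has equation -150x - 75y + 50z = -325.
Substitute r = (2, -18, -20) + t(0, 1, 1) into the plane: 50 + (-25)t = -325, so t = 15.
Intersection: (2, -18, -20) + 15·(0, 1, 1) = (2, -3, -5).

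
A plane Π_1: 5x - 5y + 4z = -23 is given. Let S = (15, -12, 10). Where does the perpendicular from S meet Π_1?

Foot = S − λn with λ = (n·S − d)/|n|² = (175 − (-23))/66 = 3.
Foot = (15, -12, 10) − 3·(5, -5, 4) = (0, 3, -2).

(0, 3, -2)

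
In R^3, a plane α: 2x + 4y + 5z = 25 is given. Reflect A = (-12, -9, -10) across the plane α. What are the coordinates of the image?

λ = (n·A − d)/|n|² = (-110 − 25)/45 = -3.
Reflection = A − 2λn = (-12, -9, -10) − (-6)·(2, 4, 5) = (0, 15, 20).

(0, 15, 20)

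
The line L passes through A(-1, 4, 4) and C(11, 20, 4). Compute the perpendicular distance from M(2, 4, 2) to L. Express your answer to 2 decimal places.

3.12

A direction vector for L is C − A = (12, 16, 0).
Taking (-1, 4, 4) on L with direction v = (12, 16, 0): w = M − (-1, 4, 4) = (3, 0, -2), and w × v = (32, -24, 48).
Distance = |w × v| / |v| = √3904 / √400 ≈ 3.12.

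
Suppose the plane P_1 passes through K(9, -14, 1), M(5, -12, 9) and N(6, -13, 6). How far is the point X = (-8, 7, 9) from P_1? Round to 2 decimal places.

KM = (-4, 2, 8), KN = (-3, 1, 5); a normal to P_1 is KM × KN = (2, -4, 2).
Using K: P_1 has equation 2x - 4y + 2z = 76.
n·X − d = (2)·(-8) + (-4)·(7) + (2)·(9) − 76 = -102; |n| = √24.
Distance = |-102| / √24 = 102/√24 ≈ 20.82.

20.82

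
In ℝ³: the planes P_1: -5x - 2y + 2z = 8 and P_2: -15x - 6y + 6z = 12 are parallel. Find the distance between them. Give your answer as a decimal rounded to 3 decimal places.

Rescale P_2 by 1/3: -5x - 2y + 2z = 4. Then distance = |8 − 4| / √33 ≈ 0.696.

0.696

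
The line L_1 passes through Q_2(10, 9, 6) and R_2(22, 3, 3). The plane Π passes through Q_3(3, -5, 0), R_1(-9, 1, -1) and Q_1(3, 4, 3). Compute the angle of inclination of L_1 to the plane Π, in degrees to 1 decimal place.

15.6

A direction vector for L_1 is R_2 − Q_2 = (12, -6, -3).
Q_3R_1 = (-12, 6, -1), Q_3Q_1 = (0, 9, 3); a normal to Π is Q_3R_1 × Q_3Q_1 = (27, 36, -108).
Using Q_3: Π has equation 27x + 36y - 108z = -99.
sin θ = |n·v| / (|n||v|) = |432| / (√13689 · √189) = 0.26858.
θ ≈ 15.6°.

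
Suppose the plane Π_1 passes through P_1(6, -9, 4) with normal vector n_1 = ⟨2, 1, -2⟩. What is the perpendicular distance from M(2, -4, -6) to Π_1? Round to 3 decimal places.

5.667

Π_1: n_1·r = n_1·P_1 gives 2x + y - 2z = -5.
n·M − d = (2)·(2) + (1)·(-4) + (-2)·(-6) − (-5) = 17; |n| = √9.
Distance = |17| / √9 = 17/√9 ≈ 5.667.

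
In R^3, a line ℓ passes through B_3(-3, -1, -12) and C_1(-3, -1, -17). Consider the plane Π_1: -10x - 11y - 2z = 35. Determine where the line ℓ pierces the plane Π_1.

(-3, -1, 3)

A direction vector for ℓ is C_1 − B_3 = (0, 0, -5).
Substitute r = (-3, -1, -12) + t(0, 0, -5) into the plane: 65 + 10t = 35, so t = -3.
Intersection: (-3, -1, -12) + (-3)·(0, 0, -5) = (-3, -1, 3).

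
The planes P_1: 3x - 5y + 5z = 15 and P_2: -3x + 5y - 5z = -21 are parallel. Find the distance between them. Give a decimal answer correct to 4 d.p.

0.7811

Rescale P_2 by 1/(-1): 3x - 5y + 5z = 21. Then distance = |15 − 21| / √59 ≈ 0.7811.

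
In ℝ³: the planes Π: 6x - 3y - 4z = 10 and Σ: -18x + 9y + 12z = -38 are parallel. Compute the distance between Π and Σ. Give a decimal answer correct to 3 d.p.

Rescale Σ by 1/(-3): 6x - 3y - 4z = 38/3. Then distance = |10 − (38/3)| / √61 ≈ 0.341.

0.341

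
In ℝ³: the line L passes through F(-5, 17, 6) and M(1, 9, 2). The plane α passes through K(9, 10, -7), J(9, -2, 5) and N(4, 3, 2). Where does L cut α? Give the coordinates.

A direction vector for L is M − F = (6, -8, -4).
KJ = (0, -12, 12), KN = (-5, -7, 9); a normal to α is KJ × KN = (-24, -60, -60).
Using K: α has equation -24x - 60y - 60z = -396.
Substitute r = (-5, 17, 6) + t(6, -8, -4) into the plane: -1260 + 576t = -396, so t = 3/2.
Intersection: (-5, 17, 6) + (3/2)·(6, -8, -4) = (4, 5, 0).

(4, 5, 0)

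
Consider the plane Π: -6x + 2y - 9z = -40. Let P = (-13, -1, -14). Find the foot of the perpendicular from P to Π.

Foot = P − λn with λ = (n·P − d)/|n|² = (202 − (-40))/121 = 2.
Foot = (-13, -1, -14) − 2·(-6, 2, -9) = (-1, -5, 4).

(-1, -5, 4)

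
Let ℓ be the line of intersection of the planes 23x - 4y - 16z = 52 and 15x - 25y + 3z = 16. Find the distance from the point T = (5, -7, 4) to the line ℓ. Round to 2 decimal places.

Direction of ℓ: (23, -4, -16) × (15, -25, 3) = (-412, -309, -515).
A point on ℓ: solving the two plane equations with x = 0 gives (0, -1, -3).
Taking (0, -1, -3) on ℓ with direction v = (-412, -309, -515): w = T − (0, -1, -3) = (5, -6, 7), and w × v = (5253, -309, -4017).
Distance = |w × v| / |v| = √43825779 / √530450 ≈ 9.09.

9.09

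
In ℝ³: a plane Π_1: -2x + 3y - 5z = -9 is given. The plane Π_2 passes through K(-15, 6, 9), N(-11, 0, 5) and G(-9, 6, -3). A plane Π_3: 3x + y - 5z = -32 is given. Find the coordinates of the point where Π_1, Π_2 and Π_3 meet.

(-7, -6, 1)

KN = (4, -6, -4), KG = (6, 0, -12); a normal to Π_2 is KN × KG = (72, 24, 36).
Using K: Π_2 has equation 72x + 24y + 36z = -612.
Solving the 3×3 linear system -2x + 3y - 5z = -9, 72x + 24y + 36z = -612, 3x + y - 5z = -32 (e.g. by elimination or Cramer's rule, determinant = 1716) gives (-7, -6, 1).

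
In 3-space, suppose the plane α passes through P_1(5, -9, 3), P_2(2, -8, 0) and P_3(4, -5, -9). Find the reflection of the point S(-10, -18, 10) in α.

P_1P_2 = (-3, 1, -3), P_1P_3 = (-1, 4, -12); a normal to α is P_1P_2 × P_1P_3 = (0, -33, -11).
Using P_1: α has equation -33y - 11z = 264.
λ = (n·S − d)/|n|² = (484 − 264)/1210 = 2/11.
Reflection = S − 2λn = (-10, -18, 10) − (4/11)·(0, -33, -11) = (-10, -6, 14).

(-10, -6, 14)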